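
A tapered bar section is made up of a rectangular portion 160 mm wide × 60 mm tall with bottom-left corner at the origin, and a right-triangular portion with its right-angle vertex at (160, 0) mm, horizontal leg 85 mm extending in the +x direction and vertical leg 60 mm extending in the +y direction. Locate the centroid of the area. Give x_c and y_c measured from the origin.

Part | A | x̄ᵢ | ȳᵢ | A·x̄ᵢ | A·ȳᵢ
rectangular portion | 9600.00 | 80.00 | 30.00 | 768000.00 | 288000.00
triangular portion | 2550.00 | 188.33 | 20.00 | 480250.00 | 51000.00
Σ | 12150.00 |  |  | 1248250.00 | 339000.00
x_c = 1248250.00 / 12150.00 = 102.74 mm
y_c = 339000.00 / 12150.00 = 27.90 mm

x_c = 102.74 mm, y_c = 27.90 mm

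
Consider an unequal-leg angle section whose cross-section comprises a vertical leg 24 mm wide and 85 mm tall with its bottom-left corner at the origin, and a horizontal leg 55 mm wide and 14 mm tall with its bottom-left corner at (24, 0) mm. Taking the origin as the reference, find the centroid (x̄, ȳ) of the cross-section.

x̄ = 22.82 mm, ȳ = 32.77 mm

vertical leg: A = 24 × 85 = 2040.00, centroid at (12.00, 42.50).
horizontal leg: A = 55 × 14 = 770.00, centroid at (51.50, 7.00).
ΣA = 2810.00 mm², ΣAx̄ = 64135.00 mm³, ΣAȳ = 92090.00 mm³.
x̄ = 64135.00/2810.00 = 22.82 mm; ȳ = 92090.00/2810.00 = 32.77 mm.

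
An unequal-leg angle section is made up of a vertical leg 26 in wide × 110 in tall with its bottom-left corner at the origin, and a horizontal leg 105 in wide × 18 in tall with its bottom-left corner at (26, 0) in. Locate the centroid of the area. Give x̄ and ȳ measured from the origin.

x̄ = 39.06 in, ȳ = 36.70 in

Part | A | x̄ᵢ | ȳᵢ | A·x̄ᵢ | A·ȳᵢ
vertical leg | 2860.00 | 13.00 | 55.00 | 37180.00 | 157300.00
horizontal leg | 1890.00 | 78.50 | 9.00 | 148365.00 | 17010.00
Σ | 4750.00 |  |  | 185545.00 | 174310.00
x̄ = 185545.00 / 4750.00 = 39.06 in
ȳ = 174310.00 / 4750.00 = 36.70 in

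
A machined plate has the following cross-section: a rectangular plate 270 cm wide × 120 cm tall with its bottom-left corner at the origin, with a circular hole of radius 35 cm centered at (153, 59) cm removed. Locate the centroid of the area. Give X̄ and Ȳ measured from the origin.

X̄ = 132.57 cm, Ȳ = 60.13 cm

plate: A = 270 × 120 = 32400.00, centroid at (135.00, 60.00).
hole: A = −π·35² = -3848.45, centroid at (153.00, 59.00).
ΣA = 28551.55 cm²
ΣAX̄ = (32400.00)(135.00) + (-3848.45)(153.00) = 3785187.00 cm³
ΣAȲ = (32400.00)(60.00) + (-3848.45)(59.00) = 1716941.39 cm³
X̄ = 3785187.00 / 28551.55 = 132.57 cm
Ȳ = 1716941.39 / 28551.55 = 60.13 cm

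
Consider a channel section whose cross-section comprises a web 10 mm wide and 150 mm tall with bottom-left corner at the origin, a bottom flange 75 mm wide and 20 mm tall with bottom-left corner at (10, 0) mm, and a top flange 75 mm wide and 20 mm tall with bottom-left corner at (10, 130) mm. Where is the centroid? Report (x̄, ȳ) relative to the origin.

x̄ = 33.33 mm, ȳ = 75.00 mm

web: A = 10 × 150 = 1500.00, centroid at (5.00, 75.00).
bottom flange: A = 75 × 20 = 1500.00, centroid at (47.50, 10.00).
top flange: A = 75 × 20 = 1500.00, centroid at (47.50, 140.00).
ΣA = 4500.00 mm², ΣAx̄ = 150000.00 mm³, ΣAȳ = 337500.00 mm³.
x̄ = 150000.00/4500.00 = 33.33 mm; ȳ = 337500.00/4500.00 = 75.00 mm.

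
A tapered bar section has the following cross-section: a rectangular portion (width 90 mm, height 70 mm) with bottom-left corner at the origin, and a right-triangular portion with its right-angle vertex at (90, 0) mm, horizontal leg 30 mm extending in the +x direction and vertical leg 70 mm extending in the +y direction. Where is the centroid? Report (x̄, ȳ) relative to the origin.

x̄ = 52.86 mm, ȳ = 33.33 mm

Part | A | x̄ᵢ | ȳᵢ | A·x̄ᵢ | A·ȳᵢ
rectangular portion | 6300.00 | 45.00 | 35.00 | 283500.00 | 220500.00
triangular portion | 1050.00 | 100.00 | 23.33 | 105000.00 | 24500.00
Σ | 7350.00 |  |  | 388500.00 | 245000.00
x̄ = 388500.00 / 7350.00 = 52.86 mm
ȳ = 245000.00 / 7350.00 = 33.33 mm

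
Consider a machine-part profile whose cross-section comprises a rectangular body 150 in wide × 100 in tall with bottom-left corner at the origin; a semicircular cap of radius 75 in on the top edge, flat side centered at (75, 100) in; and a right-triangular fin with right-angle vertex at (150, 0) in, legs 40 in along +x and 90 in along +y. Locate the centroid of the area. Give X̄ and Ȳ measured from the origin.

Part | A | x̄ᵢ | ȳᵢ | A·x̄ᵢ | A·ȳᵢ
rectangular body | 15000.00 | 75.00 | 50.00 | 1125000.00 | 750000.00
semicircular top | 8835.73 | 75.00 | 131.83 | 662679.70 | 1164822.93
triangular fin | 1800.00 | 163.33 | 30.00 | 294000.00 | 54000.00
Σ | 25635.73 |  |  | 2081679.70 | 1968822.93
X̄ = 2081679.70 / 25635.73 = 81.20 in
Ȳ = 1968822.93 / 25635.73 = 76.80 in

X̄ = 81.20 in, Ȳ = 76.80 in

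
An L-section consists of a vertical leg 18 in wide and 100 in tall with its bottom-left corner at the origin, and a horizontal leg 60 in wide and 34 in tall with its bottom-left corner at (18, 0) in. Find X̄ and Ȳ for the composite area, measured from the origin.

X̄ = 29.72 in, Ȳ = 32.47 in

vertical leg: A = 18 × 100 = 1800.00, centroid at (9.00, 50.00).
horizontal leg: A = 60 × 34 = 2040.00, centroid at (48.00, 17.00).
ΣA = 3840.00 in²
ΣAX̄ = (1800.00)(9.00) + (2040.00)(48.00) = 114120.00 in³
ΣAȲ = (1800.00)(50.00) + (2040.00)(17.00) = 124680.00 in³
X̄ = 114120.00 / 3840.00 = 29.72 in
Ȳ = 124680.00 / 3840.00 = 32.47 in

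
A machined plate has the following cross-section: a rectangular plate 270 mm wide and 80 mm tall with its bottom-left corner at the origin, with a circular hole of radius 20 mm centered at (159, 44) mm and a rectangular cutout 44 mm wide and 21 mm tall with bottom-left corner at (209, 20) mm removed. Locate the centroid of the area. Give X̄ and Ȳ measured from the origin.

Part | A | x̄ᵢ | ȳᵢ | A·x̄ᵢ | A·ȳᵢ
plate | 21600.00 | 135.00 | 40.00 | 2916000.00 | 864000.00
hole 1 | -1256.64 | 159.00 | 44.00 | -199805.29 | -55292.03
hole 2 | -924.00 | 231.00 | 30.50 | -213444.00 | -28182.00
Σ | 19419.36 |  |  | 2502750.71 | 780525.97
X̄ = 2502750.71 / 19419.36 = 128.88 mm
Ȳ = 780525.97 / 19419.36 = 40.19 mm

X̄ = 128.88 mm, Ȳ = 40.19 mm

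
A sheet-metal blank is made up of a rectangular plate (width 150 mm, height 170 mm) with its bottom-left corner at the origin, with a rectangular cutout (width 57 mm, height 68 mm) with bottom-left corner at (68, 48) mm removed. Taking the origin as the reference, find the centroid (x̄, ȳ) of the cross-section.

x̄ = 71.15 mm, ȳ = 85.54 mm

plate: A = 150 × 170 = 25500.00, centroid at (75.00, 85.00).
hole: A = −(57 × 68) = -3876.00, centroid at (96.50, 82.00).
ΣA = 21624.00 mm²
ΣAx̄ = (25500.00)(75.00) + (-3876.00)(96.50) = 1538466.00 mm³
ΣAȳ = (25500.00)(85.00) + (-3876.00)(82.00) = 1849668.00 mm³
x̄ = 1538466.00 / 21624.00 = 71.15 mm
ȳ = 1849668.00 / 21624.00 = 85.54 mm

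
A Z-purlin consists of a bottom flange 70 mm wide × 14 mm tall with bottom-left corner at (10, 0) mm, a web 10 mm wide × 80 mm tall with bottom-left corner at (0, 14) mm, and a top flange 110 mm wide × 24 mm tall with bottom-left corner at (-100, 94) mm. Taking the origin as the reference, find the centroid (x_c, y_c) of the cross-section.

Part | A | x̄ᵢ | ȳᵢ | A·x̄ᵢ | A·ȳᵢ
bottom flange | 980.00 | 45.00 | 7.00 | 44100.00 | 6860.00
web | 800.00 | 5.00 | 54.00 | 4000.00 | 43200.00
top flange | 2640.00 | -45.00 | 106.00 | -118800.00 | 279840.00
Σ | 4420.00 |  |  | -70700.00 | 329900.00
x_c = -70700.00 / 4420.00 = -16.00 mm
y_c = 329900.00 / 4420.00 = 74.64 mm

x_c = -16.00 mm, y_c = 74.64 mm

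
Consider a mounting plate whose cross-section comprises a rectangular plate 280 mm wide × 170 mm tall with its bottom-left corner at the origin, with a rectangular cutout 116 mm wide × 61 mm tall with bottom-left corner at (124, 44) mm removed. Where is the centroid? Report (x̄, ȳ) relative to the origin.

plate: A = 280 × 170 = 47600.00, centroid at (140.00, 85.00).
hole: A = −(116 × 61) = -7076.00, centroid at (182.00, 74.50).
ΣA = 40524.00 mm²
ΣAx̄ = (47600.00)(140.00) + (-7076.00)(182.00) = 5376168.00 mm³
ΣAȳ = (47600.00)(85.00) + (-7076.00)(74.50) = 3518838.00 mm³
x̄ = 5376168.00 / 40524.00 = 132.67 mm
ȳ = 3518838.00 / 40524.00 = 86.83 mm

x̄ = 132.67 mm, ȳ = 86.83 mm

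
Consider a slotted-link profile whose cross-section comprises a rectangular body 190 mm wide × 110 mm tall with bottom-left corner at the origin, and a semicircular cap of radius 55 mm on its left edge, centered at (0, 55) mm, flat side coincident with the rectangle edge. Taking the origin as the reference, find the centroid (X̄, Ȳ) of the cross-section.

rectangular body: A = 190 × 110 = 20900.00, centroid at (95.00, 55.00).
semicircular end: A = ½π·55² = 4751.66, centroid at (-23.34, 55.00).
ΣA = 25651.66 mm²
ΣAX̄ = (20900.00)(95.00) + (4751.66)(-23.34) = 1874583.33 mm³
ΣAȲ = (20900.00)(55.00) + (4751.66)(55.00) = 1410841.24 mm³
X̄ = 1874583.33 / 25651.66 = 73.08 mm
Ȳ = 1410841.24 / 25651.66 = 55.00 mm

X̄ = 73.08 mm, Ȳ = 55.00 mm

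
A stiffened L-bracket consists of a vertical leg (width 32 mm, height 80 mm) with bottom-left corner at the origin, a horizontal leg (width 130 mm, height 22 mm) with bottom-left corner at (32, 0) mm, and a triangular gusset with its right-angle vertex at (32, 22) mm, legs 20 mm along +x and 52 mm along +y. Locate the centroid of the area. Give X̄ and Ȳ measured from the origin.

X̄ = 56.98 mm, Ȳ = 25.98 mm

vertical leg: A = 32 × 80 = 2560.00, centroid at (16.00, 40.00).
horizontal leg: A = 130 × 22 = 2860.00, centroid at (97.00, 11.00).
gusset: A = ½·20·52 = 520.00, centroid at (38.67, 39.33).
ΣA = 5940.00 mm², ΣAX̄ = 338486.67 mm³, ΣAȲ = 154313.33 mm³.
X̄ = 338486.67/5940.00 = 56.98 mm; Ȳ = 154313.33/5940.00 = 25.98 mm.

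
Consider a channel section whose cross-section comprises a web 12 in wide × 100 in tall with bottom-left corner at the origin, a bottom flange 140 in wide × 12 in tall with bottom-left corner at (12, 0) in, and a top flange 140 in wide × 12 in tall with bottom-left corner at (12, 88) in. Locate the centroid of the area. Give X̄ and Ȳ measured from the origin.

Part | A | x̄ᵢ | ȳᵢ | A·x̄ᵢ | A·ȳᵢ
web | 1200.00 | 6.00 | 50.00 | 7200.00 | 60000.00
bottom flange | 1680.00 | 82.00 | 6.00 | 137760.00 | 10080.00
top flange | 1680.00 | 82.00 | 94.00 | 137760.00 | 157920.00
Σ | 4560.00 |  |  | 282720.00 | 228000.00
X̄ = 282720.00 / 4560.00 = 62.00 in
Ȳ = 228000.00 / 4560.00 = 50.00 in

X̄ = 62.00 in, Ȳ = 50.00 in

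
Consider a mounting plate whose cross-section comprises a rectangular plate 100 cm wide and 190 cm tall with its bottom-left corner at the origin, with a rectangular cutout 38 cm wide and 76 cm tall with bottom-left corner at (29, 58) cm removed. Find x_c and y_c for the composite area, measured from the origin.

plate: A = 100 × 190 = 19000.00, centroid at (50.00, 95.00).
hole: A = −(38 × 76) = -2888.00, centroid at (48.00, 96.00).
ΣA = 16112.00 cm²
ΣAx_c = (19000.00)(50.00) + (-2888.00)(48.00) = 811376.00 cm³
ΣAy_c = (19000.00)(95.00) + (-2888.00)(96.00) = 1527752.00 cm³
x_c = 811376.00 / 16112.00 = 50.36 cm
y_c = 1527752.00 / 16112.00 = 94.82 cm

x_c = 50.36 cm, y_c = 94.82 cm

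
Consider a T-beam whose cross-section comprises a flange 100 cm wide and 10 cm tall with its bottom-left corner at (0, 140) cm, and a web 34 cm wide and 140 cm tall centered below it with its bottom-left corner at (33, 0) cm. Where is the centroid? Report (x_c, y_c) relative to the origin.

x_c = 50.00 cm, y_c = 83.02 cm

Part | A | x̄ᵢ | ȳᵢ | A·x̄ᵢ | A·ȳᵢ
web | 4760.00 | 50.00 | 70.00 | 238000.00 | 333200.00
flange | 1000.00 | 50.00 | 145.00 | 50000.00 | 145000.00
Σ | 5760.00 |  |  | 288000.00 | 478200.00
x_c = 288000.00 / 5760.00 = 50.00 cm
y_c = 478200.00 / 5760.00 = 83.02 cm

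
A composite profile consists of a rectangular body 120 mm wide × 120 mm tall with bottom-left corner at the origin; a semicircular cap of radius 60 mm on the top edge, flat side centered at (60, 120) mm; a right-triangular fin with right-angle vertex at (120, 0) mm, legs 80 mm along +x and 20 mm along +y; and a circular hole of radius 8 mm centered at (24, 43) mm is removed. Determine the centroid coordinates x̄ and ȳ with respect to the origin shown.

Part | A | x̄ᵢ | ȳᵢ | A·x̄ᵢ | A·ȳᵢ
rectangular body | 14400.00 | 60.00 | 60.00 | 864000.00 | 864000.00
semicircular top | 5654.87 | 60.00 | 145.46 | 339292.01 | 822584.01
triangular fin | 800.00 | 146.67 | 6.67 | 117333.33 | 5333.33
hole | -201.06 | 24.00 | 43.00 | -4825.49 | -8645.66
Σ | 20653.80 |  |  | 1315799.85 | 1683271.68
x̄ = 1315799.85 / 20653.80 = 63.71 mm
ȳ = 1683271.68 / 20653.80 = 81.50 mm

x̄ = 63.71 mm, ȳ = 81.50 mm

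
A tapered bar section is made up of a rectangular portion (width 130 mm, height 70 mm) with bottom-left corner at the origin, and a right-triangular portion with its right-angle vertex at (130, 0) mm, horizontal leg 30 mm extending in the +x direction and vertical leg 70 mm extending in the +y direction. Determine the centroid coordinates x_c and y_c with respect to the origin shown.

x_c = 72.76 mm, y_c = 33.79 mm

Part | A | x̄ᵢ | ȳᵢ | A·x̄ᵢ | A·ȳᵢ
rectangular portion | 9100.00 | 65.00 | 35.00 | 591500.00 | 318500.00
triangular portion | 1050.00 | 140.00 | 23.33 | 147000.00 | 24500.00
Σ | 10150.00 |  |  | 738500.00 | 343000.00
x_c = 738500.00 / 10150.00 = 72.76 mm
y_c = 343000.00 / 10150.00 = 33.79 mm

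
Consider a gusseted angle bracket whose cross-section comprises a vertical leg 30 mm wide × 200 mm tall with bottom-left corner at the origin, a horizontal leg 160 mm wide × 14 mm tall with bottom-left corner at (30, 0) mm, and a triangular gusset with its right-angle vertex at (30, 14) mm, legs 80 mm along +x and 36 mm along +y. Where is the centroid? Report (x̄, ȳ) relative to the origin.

vertical leg: A = 30 × 200 = 6000.00, centroid at (15.00, 100.00).
horizontal leg: A = 160 × 14 = 2240.00, centroid at (110.00, 7.00).
gusset: A = ½·80·36 = 1440.00, centroid at (56.67, 26.00).
ΣA = 9680.00 mm²
ΣAx̄ = (6000.00)(15.00) + (2240.00)(110.00) + (1440.00)(56.67) = 418000.00 mm³
ΣAȳ = (6000.00)(100.00) + (2240.00)(7.00) + (1440.00)(26.00) = 653120.00 mm³
x̄ = 418000.00 / 9680.00 = 43.18 mm
ȳ = 653120.00 / 9680.00 = 67.47 mm

x̄ = 43.18 mm, ȳ = 67.47 mm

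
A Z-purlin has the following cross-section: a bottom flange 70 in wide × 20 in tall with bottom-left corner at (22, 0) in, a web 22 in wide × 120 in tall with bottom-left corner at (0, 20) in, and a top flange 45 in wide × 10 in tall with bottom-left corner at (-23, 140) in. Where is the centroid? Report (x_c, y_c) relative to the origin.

x_c = 24.19 in, y_c = 64.69 in

bottom flange: A = 70 × 20 = 1400.00, centroid at (57.00, 10.00).
web: A = 22 × 120 = 2640.00, centroid at (11.00, 80.00).
top flange: A = 45 × 10 = 450.00, centroid at (-0.50, 145.00).
ΣA = 4490.00 in², ΣAx_c = 108615.00 in³, ΣAy_c = 290450.00 in³.
x_c = 108615.00/4490.00 = 24.19 in; y_c = 290450.00/4490.00 = 64.69 in.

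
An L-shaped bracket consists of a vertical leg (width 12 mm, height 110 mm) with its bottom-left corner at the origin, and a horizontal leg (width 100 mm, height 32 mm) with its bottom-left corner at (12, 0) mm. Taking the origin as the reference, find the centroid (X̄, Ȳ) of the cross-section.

X̄ = 45.65 mm, Ȳ = 27.39 mm

Part | A | x̄ᵢ | ȳᵢ | A·x̄ᵢ | A·ȳᵢ
vertical leg | 1320.00 | 6.00 | 55.00 | 7920.00 | 72600.00
horizontal leg | 3200.00 | 62.00 | 16.00 | 198400.00 | 51200.00
Σ | 4520.00 |  |  | 206320.00 | 123800.00
X̄ = 206320.00 / 4520.00 = 45.65 mm
Ȳ = 123800.00 / 4520.00 = 27.39 mm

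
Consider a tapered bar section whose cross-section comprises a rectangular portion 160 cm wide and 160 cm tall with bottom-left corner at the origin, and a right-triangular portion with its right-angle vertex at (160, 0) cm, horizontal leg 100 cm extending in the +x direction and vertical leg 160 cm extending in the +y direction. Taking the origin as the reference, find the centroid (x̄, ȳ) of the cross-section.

rectangular portion: A = 160 × 160 = 25600.00, centroid at (80.00, 80.00).
triangular portion: A = ½·100·160 = 8000.00, centroid at (193.33, 53.33).
ΣA = 33600.00 cm², ΣAx̄ = 3594666.67 cm³, ΣAȳ = 2474666.67 cm³.
x̄ = 3594666.67/33600.00 = 106.98 cm; ȳ = 2474666.67/33600.00 = 73.65 cm.

x̄ = 106.98 cm, ȳ = 73.65 cm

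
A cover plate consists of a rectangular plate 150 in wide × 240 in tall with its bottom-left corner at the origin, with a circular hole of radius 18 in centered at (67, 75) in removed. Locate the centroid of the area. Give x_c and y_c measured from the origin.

Part | A | x̄ᵢ | ȳᵢ | A·x̄ᵢ | A·ȳᵢ
plate | 36000.00 | 75.00 | 120.00 | 2700000.00 | 4320000.00
hole | -1017.88 | 67.00 | 75.00 | -68197.69 | -76340.70
Σ | 34982.12 |  |  | 2631802.31 | 4243659.30
x_c = 2631802.31 / 34982.12 = 75.23 in
y_c = 4243659.30 / 34982.12 = 121.31 in

x_c = 75.23 in, y_c = 121.31 in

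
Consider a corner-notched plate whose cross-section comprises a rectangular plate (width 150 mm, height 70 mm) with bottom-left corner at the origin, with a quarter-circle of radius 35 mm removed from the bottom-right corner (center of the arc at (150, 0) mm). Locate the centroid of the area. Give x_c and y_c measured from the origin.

plate: A = 150 × 70 = 10500.00, centroid at (75.00, 35.00).
removed quarter-circle: A = −¼π·35² = -962.11, centroid at (135.15, 14.85).
ΣA = 9537.89 mm², ΣAx_c = 657474.75 mm³, ΣAy_c = 353208.33 mm³.
x_c = 657474.75/9537.89 = 68.93 mm; y_c = 353208.33/9537.89 = 37.03 mm.

x_c = 68.93 mm, y_c = 37.03 mm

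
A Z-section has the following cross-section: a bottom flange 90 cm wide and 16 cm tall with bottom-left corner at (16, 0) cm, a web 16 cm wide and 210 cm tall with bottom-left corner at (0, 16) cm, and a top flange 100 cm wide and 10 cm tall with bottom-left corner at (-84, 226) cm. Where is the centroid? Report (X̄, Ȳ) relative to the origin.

bottom flange: A = 90 × 16 = 1440.00, centroid at (61.00, 8.00).
web: A = 16 × 210 = 3360.00, centroid at (8.00, 121.00).
top flange: A = 100 × 10 = 1000.00, centroid at (-34.00, 231.00).
ΣA = 5800.00 cm²
ΣAX̄ = (1440.00)(61.00) + (3360.00)(8.00) + (1000.00)(-34.00) = 80720.00 cm³
ΣAȲ = (1440.00)(8.00) + (3360.00)(121.00) + (1000.00)(231.00) = 649080.00 cm³
X̄ = 80720.00 / 5800.00 = 13.92 cm
Ȳ = 649080.00 / 5800.00 = 111.91 cm

X̄ = 13.92 cm, Ȳ = 111.91 cm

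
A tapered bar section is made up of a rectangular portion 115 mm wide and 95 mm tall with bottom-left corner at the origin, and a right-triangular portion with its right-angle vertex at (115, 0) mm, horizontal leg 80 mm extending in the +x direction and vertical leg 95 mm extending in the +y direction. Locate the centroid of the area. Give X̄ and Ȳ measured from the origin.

rectangular portion: A = 115 × 95 = 10925.00, centroid at (57.50, 47.50).
triangular portion: A = ½·80·95 = 3800.00, centroid at (141.67, 31.67).
ΣA = 14725.00 mm², ΣAX̄ = 1166520.83 mm³, ΣAȲ = 639270.83 mm³.
X̄ = 1166520.83/14725.00 = 79.22 mm; Ȳ = 639270.83/14725.00 = 43.41 mm.

X̄ = 79.22 mm, Ȳ = 43.41 mm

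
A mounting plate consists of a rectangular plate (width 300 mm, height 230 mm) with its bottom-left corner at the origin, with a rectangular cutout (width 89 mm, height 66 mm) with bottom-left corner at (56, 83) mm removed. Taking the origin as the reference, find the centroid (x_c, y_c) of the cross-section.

x_c = 154.61 mm, y_c = 114.91 mm

Part | A | x̄ᵢ | ȳᵢ | A·x̄ᵢ | A·ȳᵢ
plate | 69000.00 | 150.00 | 115.00 | 10350000.00 | 7935000.00
hole | -5874.00 | 100.50 | 116.00 | -590337.00 | -681384.00
Σ | 63126.00 |  |  | 9759663.00 | 7253616.00
x_c = 9759663.00 / 63126.00 = 154.61 mm
y_c = 7253616.00 / 63126.00 = 114.91 mm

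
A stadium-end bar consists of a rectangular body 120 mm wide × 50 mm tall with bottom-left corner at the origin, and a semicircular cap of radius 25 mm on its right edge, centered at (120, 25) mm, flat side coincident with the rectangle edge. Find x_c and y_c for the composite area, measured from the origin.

x_c = 69.93 mm, y_c = 25.00 mm

rectangular body: A = 120 × 50 = 6000.00, centroid at (60.00, 25.00).
semicircular end: A = ½π·25² = 981.75, centroid at (130.61, 25.00).
ΣA = 6981.75 mm², ΣAx_c = 488226.39 mm³, ΣAy_c = 174543.69 mm³.
x_c = 488226.39/6981.75 = 69.93 mm; y_c = 174543.69/6981.75 = 25.00 mm.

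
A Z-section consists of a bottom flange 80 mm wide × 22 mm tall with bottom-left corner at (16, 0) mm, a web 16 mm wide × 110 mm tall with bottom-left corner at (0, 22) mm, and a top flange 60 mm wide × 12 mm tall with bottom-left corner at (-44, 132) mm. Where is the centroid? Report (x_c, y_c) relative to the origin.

Part | A | x̄ᵢ | ȳᵢ | A·x̄ᵢ | A·ȳᵢ
bottom flange | 1760.00 | 56.00 | 11.00 | 98560.00 | 19360.00
web | 1760.00 | 8.00 | 77.00 | 14080.00 | 135520.00
top flange | 720.00 | -14.00 | 138.00 | -10080.00 | 99360.00
Σ | 4240.00 |  |  | 102560.00 | 254240.00
x_c = 102560.00 / 4240.00 = 24.19 mm
y_c = 254240.00 / 4240.00 = 59.96 mm

x_c = 24.19 mm, y_c = 59.96 mm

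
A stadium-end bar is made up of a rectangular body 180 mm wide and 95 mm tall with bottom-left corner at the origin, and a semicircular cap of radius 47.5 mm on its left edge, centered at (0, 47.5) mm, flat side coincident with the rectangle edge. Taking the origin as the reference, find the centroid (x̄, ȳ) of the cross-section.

rectangular body: A = 180 × 95 = 17100.00, centroid at (90.00, 47.50).
semicircular end: A = ½π·47.5² = 3544.11, centroid at (-20.16, 47.50).
ΣA = 20644.11 mm²
ΣAx̄ = (17100.00)(90.00) + (3544.11)(-20.16) = 1467552.08 mm³
ΣAȳ = (17100.00)(47.50) + (3544.11)(47.50) = 980595.19 mm³
x̄ = 1467552.08 / 20644.11 = 71.09 mm
ȳ = 980595.19 / 20644.11 = 47.50 mm

x̄ = 71.09 mm, ȳ = 47.50 mm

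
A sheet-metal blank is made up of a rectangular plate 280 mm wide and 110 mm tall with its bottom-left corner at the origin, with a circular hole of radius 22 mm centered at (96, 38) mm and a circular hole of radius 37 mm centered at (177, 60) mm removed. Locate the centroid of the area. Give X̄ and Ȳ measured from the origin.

X̄ = 136.31 mm, Ȳ = 55.17 mm

plate: A = 280 × 110 = 30800.00, centroid at (140.00, 55.00).
hole 1: A = −π·22² = -1520.53, centroid at (96.00, 38.00).
hole 2: A = −π·37² = -4300.84, centroid at (177.00, 60.00).
ΣA = 24978.63 mm², ΣAX̄ = 3404780.30 mm³, ΣAȲ = 1378169.41 mm³.
X̄ = 3404780.30/24978.63 = 136.31 mm; Ȳ = 1378169.41/24978.63 = 55.17 mm.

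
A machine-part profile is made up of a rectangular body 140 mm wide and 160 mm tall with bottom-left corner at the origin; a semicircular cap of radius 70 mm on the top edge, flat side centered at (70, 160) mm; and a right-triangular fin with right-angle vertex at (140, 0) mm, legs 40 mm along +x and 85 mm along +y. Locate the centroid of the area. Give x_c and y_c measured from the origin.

x_c = 74.46 mm, y_c = 103.79 mm

rectangular body: A = 140 × 160 = 22400.00, centroid at (70.00, 80.00).
semicircular top: A = ½π·70² = 7696.90, centroid at (70.00, 189.71).
triangular fin: A = ½·40·85 = 1700.00, centroid at (153.33, 28.33).
ΣA = 31796.90 mm², ΣAx_c = 2367449.81 mm³, ΣAy_c = 3300337.65 mm³.
x_c = 2367449.81/31796.90 = 74.46 mm; y_c = 3300337.65/31796.90 = 103.79 mm.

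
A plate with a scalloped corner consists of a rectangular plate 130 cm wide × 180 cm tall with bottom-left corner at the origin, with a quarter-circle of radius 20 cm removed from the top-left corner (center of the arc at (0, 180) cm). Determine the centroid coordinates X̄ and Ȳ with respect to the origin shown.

X̄ = 65.77 cm, Ȳ = 88.89 cm

Part | A | x̄ᵢ | ȳᵢ | A·x̄ᵢ | A·ȳᵢ
plate | 23400.00 | 65.00 | 90.00 | 1521000.00 | 2106000.00
removed quarter-circle | -314.16 | 8.49 | 171.51 | -2666.67 | -53882.00
Σ | 23085.84 |  |  | 1518333.33 | 2052118.00
X̄ = 1518333.33 / 23085.84 = 65.77 cm
Ȳ = 2052118.00 / 23085.84 = 88.89 cm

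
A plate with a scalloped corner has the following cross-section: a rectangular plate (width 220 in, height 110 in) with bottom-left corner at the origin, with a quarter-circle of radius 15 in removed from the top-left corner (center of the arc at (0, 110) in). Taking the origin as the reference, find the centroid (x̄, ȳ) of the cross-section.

plate: A = 220 × 110 = 24200.00, centroid at (110.00, 55.00).
removed quarter-circle: A = −¼π·15² = -176.71, centroid at (6.37, 103.63).
ΣA = 24023.29 in², ΣAx̄ = 2660875.00 in³, ΣAȳ = 1312686.40 in³.
x̄ = 2660875.00/24023.29 = 110.76 in; ȳ = 1312686.40/24023.29 = 54.64 in.

x̄ = 110.76 in, ȳ = 54.64 in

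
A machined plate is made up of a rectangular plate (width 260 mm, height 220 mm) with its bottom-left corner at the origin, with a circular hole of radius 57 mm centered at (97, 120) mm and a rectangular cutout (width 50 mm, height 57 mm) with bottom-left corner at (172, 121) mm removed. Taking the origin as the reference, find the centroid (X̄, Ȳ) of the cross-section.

X̄ = 133.30 mm, Ȳ = 105.14 mm

plate: A = 260 × 220 = 57200.00, centroid at (130.00, 110.00).
hole 1: A = −π·57² = -10207.03, centroid at (97.00, 120.00).
hole 2: A = −(50 × 57) = -2850.00, centroid at (197.00, 149.50).
ΣA = 44142.97 mm², ΣAX̄ = 5884467.65 mm³, ΣAȲ = 4641080.86 mm³.
X̄ = 5884467.65/44142.97 = 133.30 mm; Ȳ = 4641080.86/44142.97 = 105.14 mm.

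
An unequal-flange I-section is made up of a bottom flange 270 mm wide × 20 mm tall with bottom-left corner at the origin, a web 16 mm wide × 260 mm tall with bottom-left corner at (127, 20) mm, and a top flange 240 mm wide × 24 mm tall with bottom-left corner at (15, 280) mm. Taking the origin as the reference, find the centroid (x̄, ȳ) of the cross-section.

bottom flange: A = 270 × 20 = 5400.00, centroid at (135.00, 10.00).
web: A = 16 × 260 = 4160.00, centroid at (135.00, 150.00).
top flange: A = 240 × 24 = 5760.00, centroid at (135.00, 292.00).
ΣA = 15320.00 mm², ΣAx̄ = 2068200.00 mm³, ΣAȳ = 2359920.00 mm³.
x̄ = 2068200.00/15320.00 = 135.00 mm; ȳ = 2359920.00/15320.00 = 154.04 mm.

x̄ = 135.00 mm, ȳ = 154.04 mm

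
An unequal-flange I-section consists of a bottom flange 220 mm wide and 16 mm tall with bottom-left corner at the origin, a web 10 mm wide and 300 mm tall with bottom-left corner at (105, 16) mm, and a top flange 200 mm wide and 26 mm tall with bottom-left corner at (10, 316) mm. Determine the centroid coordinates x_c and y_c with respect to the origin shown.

x_c = 110.00 mm, y_c = 190.87 mm

bottom flange: A = 220 × 16 = 3520.00, centroid at (110.00, 8.00).
web: A = 10 × 300 = 3000.00, centroid at (110.00, 166.00).
top flange: A = 200 × 26 = 5200.00, centroid at (110.00, 329.00).
ΣA = 11720.00 mm²
ΣAx_c = (3520.00)(110.00) + (3000.00)(110.00) + (5200.00)(110.00) = 1289200.00 mm³
ΣAy_c = (3520.00)(8.00) + (3000.00)(166.00) + (5200.00)(329.00) = 2236960.00 mm³
x_c = 1289200.00 / 11720.00 = 110.00 mm
y_c = 2236960.00 / 11720.00 = 190.87 mm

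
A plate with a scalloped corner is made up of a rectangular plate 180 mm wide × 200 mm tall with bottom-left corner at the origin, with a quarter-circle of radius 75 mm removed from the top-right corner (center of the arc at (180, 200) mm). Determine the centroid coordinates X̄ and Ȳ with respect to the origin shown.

plate: A = 180 × 200 = 36000.00, centroid at (90.00, 100.00).
removed quarter-circle: A = −¼π·75² = -4417.86, centroid at (148.17, 168.17).
ΣA = 31582.14 mm²
ΣAX̄ = (36000.00)(90.00) + (-4417.86)(148.17) = 2585409.36 mm³
ΣAȲ = (36000.00)(100.00) + (-4417.86)(168.17) = 2857052.07 mm³
X̄ = 2585409.36 / 31582.14 = 81.86 mm
Ȳ = 2857052.07 / 31582.14 = 90.46 mm

X̄ = 81.86 mm, Ȳ = 90.46 mm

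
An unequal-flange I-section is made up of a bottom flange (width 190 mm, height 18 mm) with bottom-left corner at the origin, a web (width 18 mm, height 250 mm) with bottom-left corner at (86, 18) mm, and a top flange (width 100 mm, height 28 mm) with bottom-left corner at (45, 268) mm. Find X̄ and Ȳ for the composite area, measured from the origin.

bottom flange: A = 190 × 18 = 3420.00, centroid at (95.00, 9.00).
web: A = 18 × 250 = 4500.00, centroid at (95.00, 143.00).
top flange: A = 100 × 28 = 2800.00, centroid at (95.00, 282.00).
ΣA = 10720.00 mm²
ΣAX̄ = (3420.00)(95.00) + (4500.00)(95.00) + (2800.00)(95.00) = 1018400.00 mm³
ΣAȲ = (3420.00)(9.00) + (4500.00)(143.00) + (2800.00)(282.00) = 1463880.00 mm³
X̄ = 1018400.00 / 10720.00 = 95.00 mm
Ȳ = 1463880.00 / 10720.00 = 136.56 mm

X̄ = 95.00 mm, Ȳ = 136.56 mm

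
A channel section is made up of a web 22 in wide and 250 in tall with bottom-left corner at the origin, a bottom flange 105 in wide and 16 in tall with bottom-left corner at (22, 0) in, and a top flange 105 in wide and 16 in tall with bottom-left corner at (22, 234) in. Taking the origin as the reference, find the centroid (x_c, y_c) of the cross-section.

web: A = 22 × 250 = 5500.00, centroid at (11.00, 125.00).
bottom flange: A = 105 × 16 = 1680.00, centroid at (74.50, 8.00).
top flange: A = 105 × 16 = 1680.00, centroid at (74.50, 242.00).
ΣA = 8860.00 in²
ΣAx_c = (5500.00)(11.00) + (1680.00)(74.50) + (1680.00)(74.50) = 310820.00 in³
ΣAy_c = (5500.00)(125.00) + (1680.00)(8.00) + (1680.00)(242.00) = 1107500.00 in³
x_c = 310820.00 / 8860.00 = 35.08 in
y_c = 1107500.00 / 8860.00 = 125.00 in

x_c = 35.08 in, y_c = 125.00 in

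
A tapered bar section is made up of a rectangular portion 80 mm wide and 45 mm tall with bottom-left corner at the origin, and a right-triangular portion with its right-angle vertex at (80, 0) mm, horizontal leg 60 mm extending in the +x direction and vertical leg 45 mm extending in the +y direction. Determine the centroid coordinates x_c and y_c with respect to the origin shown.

x_c = 56.36 mm, y_c = 20.45 mm

rectangular portion: A = 80 × 45 = 3600.00, centroid at (40.00, 22.50).
triangular portion: A = ½·60·45 = 1350.00, centroid at (100.00, 15.00).
ΣA = 4950.00 mm²
ΣAx_c = (3600.00)(40.00) + (1350.00)(100.00) = 279000.00 mm³
ΣAy_c = (3600.00)(22.50) + (1350.00)(15.00) = 101250.00 mm³
x_c = 279000.00 / 4950.00 = 56.36 mm
y_c = 101250.00 / 4950.00 = 20.45 mm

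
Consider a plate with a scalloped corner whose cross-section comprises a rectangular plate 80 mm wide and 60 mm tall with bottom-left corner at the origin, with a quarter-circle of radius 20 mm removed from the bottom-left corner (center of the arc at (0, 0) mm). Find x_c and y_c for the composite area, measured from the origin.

x_c = 42.21 mm, y_c = 31.51 mm

plate: A = 80 × 60 = 4800.00, centroid at (40.00, 30.00).
removed quarter-circle: A = −¼π·20² = -314.16, centroid at (8.49, 8.49).
ΣA = 4485.84 mm², ΣAx_c = 189333.33 mm³, ΣAy_c = 141333.33 mm³.
x_c = 189333.33/4485.84 = 42.21 mm; y_c = 141333.33/4485.84 = 31.51 mm.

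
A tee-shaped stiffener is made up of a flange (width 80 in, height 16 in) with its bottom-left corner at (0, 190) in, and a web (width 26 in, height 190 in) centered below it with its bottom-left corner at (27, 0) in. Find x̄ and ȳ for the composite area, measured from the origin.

Part | A | x̄ᵢ | ȳᵢ | A·x̄ᵢ | A·ȳᵢ
web | 4940.00 | 40.00 | 95.00 | 197600.00 | 469300.00
flange | 1280.00 | 40.00 | 198.00 | 51200.00 | 253440.00
Σ | 6220.00 |  |  | 248800.00 | 722740.00
x̄ = 248800.00 / 6220.00 = 40.00 in
ȳ = 722740.00 / 6220.00 = 116.20 in

x̄ = 40.00 in, ȳ = 116.20 in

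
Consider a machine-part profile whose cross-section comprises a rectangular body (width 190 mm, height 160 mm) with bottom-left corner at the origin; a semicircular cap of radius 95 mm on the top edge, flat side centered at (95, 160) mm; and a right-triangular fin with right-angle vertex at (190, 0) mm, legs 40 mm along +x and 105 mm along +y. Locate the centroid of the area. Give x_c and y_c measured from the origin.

Part | A | x̄ᵢ | ȳᵢ | A·x̄ᵢ | A·ȳᵢ
rectangular body | 30400.00 | 95.00 | 80.00 | 2888000.00 | 2432000.00
semicircular top | 14176.44 | 95.00 | 200.32 | 1346761.50 | 2839813.23
triangular fin | 2100.00 | 203.33 | 35.00 | 427000.00 | 73500.00
Σ | 46676.44 |  |  | 4661761.50 | 5345313.23
x_c = 4661761.50 / 46676.44 = 99.87 mm
y_c = 5345313.23 / 46676.44 = 114.52 mm

x_c = 99.87 mm, y_c = 114.52 mm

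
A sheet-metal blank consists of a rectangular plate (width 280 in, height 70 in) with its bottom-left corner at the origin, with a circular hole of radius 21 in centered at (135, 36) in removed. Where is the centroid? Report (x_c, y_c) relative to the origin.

Part | A | x̄ᵢ | ȳᵢ | A·x̄ᵢ | A·ȳᵢ
plate | 19600.00 | 140.00 | 35.00 | 2744000.00 | 686000.00
hole | -1385.44 | 135.00 | 36.00 | -187034.72 | -49875.92
Σ | 18214.56 |  |  | 2556965.28 | 636124.08
x_c = 2556965.28 / 18214.56 = 140.38 in
y_c = 636124.08 / 18214.56 = 34.92 in

x_c = 140.38 in, y_c = 34.92 in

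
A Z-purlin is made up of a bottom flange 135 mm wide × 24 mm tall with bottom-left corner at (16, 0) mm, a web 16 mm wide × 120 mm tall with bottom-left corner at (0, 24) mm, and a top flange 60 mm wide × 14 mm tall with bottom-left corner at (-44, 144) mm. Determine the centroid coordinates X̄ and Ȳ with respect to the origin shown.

X̄ = 45.69 mm, Ȳ = 54.50 mm

Part | A | x̄ᵢ | ȳᵢ | A·x̄ᵢ | A·ȳᵢ
bottom flange | 3240.00 | 83.50 | 12.00 | 270540.00 | 38880.00
web | 1920.00 | 8.00 | 84.00 | 15360.00 | 161280.00
top flange | 840.00 | -14.00 | 151.00 | -11760.00 | 126840.00
Σ | 6000.00 |  |  | 274140.00 | 327000.00
X̄ = 274140.00 / 6000.00 = 45.69 mm
Ȳ = 327000.00 / 6000.00 = 54.50 mm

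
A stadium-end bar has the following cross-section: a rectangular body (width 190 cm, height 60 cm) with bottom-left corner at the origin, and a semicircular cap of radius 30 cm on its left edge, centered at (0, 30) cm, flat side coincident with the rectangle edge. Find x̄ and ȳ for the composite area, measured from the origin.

rectangular body: A = 190 × 60 = 11400.00, centroid at (95.00, 30.00).
semicircular end: A = ½π·30² = 1413.72, centroid at (-12.73, 30.00).
ΣA = 12813.72 cm², ΣAx̄ = 1065000.00 cm³, ΣAȳ = 384411.50 cm³.
x̄ = 1065000.00/12813.72 = 83.11 cm; ȳ = 384411.50/12813.72 = 30.00 cm.

x̄ = 83.11 cm, ȳ = 30.00 cm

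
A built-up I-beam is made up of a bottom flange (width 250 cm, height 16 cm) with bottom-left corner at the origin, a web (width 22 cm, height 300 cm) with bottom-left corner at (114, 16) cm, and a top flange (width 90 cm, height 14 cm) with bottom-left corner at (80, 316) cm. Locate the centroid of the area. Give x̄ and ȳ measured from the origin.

x̄ = 125.00 cm, ȳ = 129.39 cm

Part | A | x̄ᵢ | ȳᵢ | A·x̄ᵢ | A·ȳᵢ
bottom flange | 4000.00 | 125.00 | 8.00 | 500000.00 | 32000.00
web | 6600.00 | 125.00 | 166.00 | 825000.00 | 1095600.00
top flange | 1260.00 | 125.00 | 323.00 | 157500.00 | 406980.00
Σ | 11860.00 |  |  | 1482500.00 | 1534580.00
x̄ = 1482500.00 / 11860.00 = 125.00 cm
ȳ = 1534580.00 / 11860.00 = 129.39 cm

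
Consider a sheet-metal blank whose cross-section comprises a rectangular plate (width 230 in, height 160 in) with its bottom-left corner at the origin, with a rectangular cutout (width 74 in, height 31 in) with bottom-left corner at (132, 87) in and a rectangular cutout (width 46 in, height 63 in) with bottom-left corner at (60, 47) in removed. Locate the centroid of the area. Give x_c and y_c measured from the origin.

plate: A = 230 × 160 = 36800.00, centroid at (115.00, 80.00).
hole 1: A = −(74 × 31) = -2294.00, centroid at (169.00, 102.50).
hole 2: A = −(46 × 63) = -2898.00, centroid at (83.00, 78.50).
ΣA = 31608.00 in², ΣAx_c = 3603780.00 in³, ΣAy_c = 2481372.00 in³.
x_c = 3603780.00/31608.00 = 114.01 in; y_c = 2481372.00/31608.00 = 78.50 in.

x_c = 114.01 in, y_c = 78.50 in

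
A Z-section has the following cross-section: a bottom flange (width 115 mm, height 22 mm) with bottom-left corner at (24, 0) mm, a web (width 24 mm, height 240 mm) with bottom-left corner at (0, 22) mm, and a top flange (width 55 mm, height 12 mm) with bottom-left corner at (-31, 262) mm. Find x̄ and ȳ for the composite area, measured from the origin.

bottom flange: A = 115 × 22 = 2530.00, centroid at (81.50, 11.00).
web: A = 24 × 240 = 5760.00, centroid at (12.00, 142.00).
top flange: A = 55 × 12 = 660.00, centroid at (-3.50, 268.00).
ΣA = 8950.00 mm², ΣAx̄ = 273005.00 mm³, ΣAȳ = 1022630.00 mm³.
x̄ = 273005.00/8950.00 = 30.50 mm; ȳ = 1022630.00/8950.00 = 114.26 mm.

x̄ = 30.50 mm, ȳ = 114.26 mm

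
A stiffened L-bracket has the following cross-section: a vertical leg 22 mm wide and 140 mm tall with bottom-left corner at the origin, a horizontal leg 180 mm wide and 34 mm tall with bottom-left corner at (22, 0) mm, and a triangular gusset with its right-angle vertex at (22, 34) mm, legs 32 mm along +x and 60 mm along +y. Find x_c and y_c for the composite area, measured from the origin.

x_c = 73.89 mm, y_c = 36.56 mm

Part | A | x̄ᵢ | ȳᵢ | A·x̄ᵢ | A·ȳᵢ
vertical leg | 3080.00 | 11.00 | 70.00 | 33880.00 | 215600.00
horizontal leg | 6120.00 | 112.00 | 17.00 | 685440.00 | 104040.00
gusset | 960.00 | 32.67 | 54.00 | 31360.00 | 51840.00
Σ | 10160.00 |  |  | 750680.00 | 371480.00
x_c = 750680.00 / 10160.00 = 73.89 mm
y_c = 371480.00 / 10160.00 = 36.56 mm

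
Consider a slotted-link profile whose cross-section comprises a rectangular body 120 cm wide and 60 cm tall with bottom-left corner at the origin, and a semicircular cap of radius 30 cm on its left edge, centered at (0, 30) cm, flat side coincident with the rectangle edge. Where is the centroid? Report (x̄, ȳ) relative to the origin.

rectangular body: A = 120 × 60 = 7200.00, centroid at (60.00, 30.00).
semicircular end: A = ½π·30² = 1413.72, centroid at (-12.73, 30.00).
ΣA = 8613.72 cm²
ΣAx̄ = (7200.00)(60.00) + (1413.72)(-12.73) = 414000.00 cm³
ΣAȳ = (7200.00)(30.00) + (1413.72)(30.00) = 258411.50 cm³
x̄ = 414000.00 / 8613.72 = 48.06 cm
ȳ = 258411.50 / 8613.72 = 30.00 cm

x̄ = 48.06 cm, ȳ = 30.00 cm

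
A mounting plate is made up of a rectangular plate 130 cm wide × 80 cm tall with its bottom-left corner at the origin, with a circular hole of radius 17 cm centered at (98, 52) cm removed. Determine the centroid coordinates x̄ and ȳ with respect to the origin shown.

x̄ = 61.84 cm, ȳ = 38.85 cm

Part | A | x̄ᵢ | ȳᵢ | A·x̄ᵢ | A·ȳᵢ
plate | 10400.00 | 65.00 | 40.00 | 676000.00 | 416000.00
hole | -907.92 | 98.00 | 52.00 | -88976.19 | -47211.85
Σ | 9492.08 |  |  | 587023.81 | 368788.15
x̄ = 587023.81 / 9492.08 = 61.84 cm
ȳ = 368788.15 / 9492.08 = 38.85 cm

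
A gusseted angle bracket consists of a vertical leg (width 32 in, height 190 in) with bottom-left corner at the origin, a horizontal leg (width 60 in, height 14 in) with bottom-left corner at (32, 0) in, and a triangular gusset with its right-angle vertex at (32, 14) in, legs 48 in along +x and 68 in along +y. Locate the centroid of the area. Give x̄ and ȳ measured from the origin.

x̄ = 26.62 in, ȳ = 75.22 in

vertical leg: A = 32 × 190 = 6080.00, centroid at (16.00, 95.00).
horizontal leg: A = 60 × 14 = 840.00, centroid at (62.00, 7.00).
gusset: A = ½·48·68 = 1632.00, centroid at (48.00, 36.67).
ΣA = 8552.00 in²
ΣAx̄ = (6080.00)(16.00) + (840.00)(62.00) + (1632.00)(48.00) = 227696.00 in³
ΣAȳ = (6080.00)(95.00) + (840.00)(7.00) + (1632.00)(36.67) = 643320.00 in³
x̄ = 227696.00 / 8552.00 = 26.62 in
ȳ = 643320.00 / 8552.00 = 75.22 in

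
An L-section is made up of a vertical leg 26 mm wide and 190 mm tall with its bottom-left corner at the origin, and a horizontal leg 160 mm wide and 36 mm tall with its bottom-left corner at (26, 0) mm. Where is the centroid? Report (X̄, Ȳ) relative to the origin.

X̄ = 63.06 mm, Ȳ = 53.55 mm

vertical leg: A = 26 × 190 = 4940.00, centroid at (13.00, 95.00).
horizontal leg: A = 160 × 36 = 5760.00, centroid at (106.00, 18.00).
ΣA = 10700.00 mm², ΣAX̄ = 674780.00 mm³, ΣAȲ = 572980.00 mm³.
X̄ = 674780.00/10700.00 = 63.06 mm; Ȳ = 572980.00/10700.00 = 53.55 mm.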